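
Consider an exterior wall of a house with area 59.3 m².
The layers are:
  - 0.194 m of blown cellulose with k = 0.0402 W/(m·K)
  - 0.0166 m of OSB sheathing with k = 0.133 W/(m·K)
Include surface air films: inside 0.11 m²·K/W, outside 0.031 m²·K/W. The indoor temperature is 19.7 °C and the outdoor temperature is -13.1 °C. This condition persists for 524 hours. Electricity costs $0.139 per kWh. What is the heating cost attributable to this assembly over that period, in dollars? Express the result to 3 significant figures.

0.194/0.0402 = 4.826
0.0166/0.133 = 0.1248
R_total = 0.11 + 4.826 + 0.1248 + 0.031 = 5.092 m²·K/W
Q = 59.3 × (19.7 − (-13.1)) / 5.092 = 382 W
E = 382 W × 524 h / 1000 = 200.2 kWh
Cost = 200.2 × 0.139 = $27.82

27.8 dollars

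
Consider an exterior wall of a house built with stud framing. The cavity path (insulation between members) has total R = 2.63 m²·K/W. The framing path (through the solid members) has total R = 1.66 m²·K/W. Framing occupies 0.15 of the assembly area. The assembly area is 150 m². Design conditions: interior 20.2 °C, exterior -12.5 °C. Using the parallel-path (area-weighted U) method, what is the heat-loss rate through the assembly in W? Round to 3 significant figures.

U_eff = 0.85/2.63 + 0.15/1.66 = 0.3232 + 0.09036 = 0.4136
R_eff = 1/U_eff = 2.418 m²·K/W
Q = 150 × (20.2 − (-12.5)) / 2.418 = 2028 W

2030 W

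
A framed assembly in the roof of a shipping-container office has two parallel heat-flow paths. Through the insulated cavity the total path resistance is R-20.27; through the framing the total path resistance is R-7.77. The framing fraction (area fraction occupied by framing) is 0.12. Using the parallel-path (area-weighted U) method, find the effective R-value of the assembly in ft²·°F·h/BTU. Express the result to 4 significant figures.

16.99 ft²·°F·h/BTU

U_eff = 0.88/20.27 + 0.12/7.77 = 0.043414 + 0.015444 = 0.058858
R_eff = 1/U_eff = 16.99 ft²·°F·h/BTU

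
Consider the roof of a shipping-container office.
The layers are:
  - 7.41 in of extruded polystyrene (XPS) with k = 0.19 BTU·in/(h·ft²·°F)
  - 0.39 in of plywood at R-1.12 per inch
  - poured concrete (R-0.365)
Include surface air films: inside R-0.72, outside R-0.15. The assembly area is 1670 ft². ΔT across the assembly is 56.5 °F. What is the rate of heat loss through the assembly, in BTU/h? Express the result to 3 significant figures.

7.41/0.19 = 39
0.39 × 1.12 = 0.4368
R_total = 0.72 + 39 + 0.4368 + 0.365 + 0.15 = 40.67 ft²·°F·h/BTU
Q = A·ΔT/R = 1670 × 56.5 / 40.67 = 2320 BTU/h

2320 BTU/h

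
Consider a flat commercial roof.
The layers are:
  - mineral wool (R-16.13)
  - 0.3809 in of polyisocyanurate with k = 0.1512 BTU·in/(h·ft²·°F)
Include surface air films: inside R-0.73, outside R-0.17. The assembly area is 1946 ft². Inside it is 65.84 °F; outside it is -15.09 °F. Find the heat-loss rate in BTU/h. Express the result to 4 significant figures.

8056 BTU/h

0.3809/0.1512 = 2.5192
R_total = 0.73 + 16.13 + 2.5192 + 0.17 = 19.549 ft²·°F·h/BTU
Q = A·ΔT/R = 1946 × (65.84 − (-15.09)) / 19.549 = 8056.1 BTU/h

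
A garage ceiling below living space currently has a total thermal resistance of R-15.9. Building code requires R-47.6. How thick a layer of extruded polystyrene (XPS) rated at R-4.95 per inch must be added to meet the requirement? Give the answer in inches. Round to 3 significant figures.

ΔR = 47.6 − 15.9 = 31.7 ft²·°F·h/BTU
L = ΔR / (R/in) = 31.7/4.95 = 6.404 in

6.40 in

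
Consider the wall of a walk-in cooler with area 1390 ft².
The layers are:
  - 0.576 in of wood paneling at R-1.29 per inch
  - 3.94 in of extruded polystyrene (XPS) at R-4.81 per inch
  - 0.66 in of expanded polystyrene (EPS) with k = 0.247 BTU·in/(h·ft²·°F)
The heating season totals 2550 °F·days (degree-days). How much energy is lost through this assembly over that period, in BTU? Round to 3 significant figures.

3800000 BTU

0.576 × 1.29 = 0.743
3.94 × 4.81 = 18.95
0.66/0.247 = 2.672
R_total = 0.743 + 18.95 + 2.672 = 22.37 ft²·°F·h/BTU
E = A × HDD × 24 / R = 1390 × 2550 × 24 / 22.37 = 3803000 BTU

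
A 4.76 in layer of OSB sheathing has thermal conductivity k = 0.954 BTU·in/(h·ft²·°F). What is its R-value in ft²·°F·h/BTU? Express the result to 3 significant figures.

4.99 ft²·°F·h/BTU

R = L/k = 4.76/0.954 = 4.99 ft²·°F·h/BTU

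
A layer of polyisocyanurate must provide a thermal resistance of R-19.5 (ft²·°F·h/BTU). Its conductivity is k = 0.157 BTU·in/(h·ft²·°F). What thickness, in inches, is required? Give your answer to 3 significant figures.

3.06 in

L = R × k = 19.5 × 0.157 = 3.062 in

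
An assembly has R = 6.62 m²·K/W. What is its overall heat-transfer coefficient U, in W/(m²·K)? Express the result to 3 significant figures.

0.151 W/(m²·K)

U = 1/R = 1/6.62 = 0.1511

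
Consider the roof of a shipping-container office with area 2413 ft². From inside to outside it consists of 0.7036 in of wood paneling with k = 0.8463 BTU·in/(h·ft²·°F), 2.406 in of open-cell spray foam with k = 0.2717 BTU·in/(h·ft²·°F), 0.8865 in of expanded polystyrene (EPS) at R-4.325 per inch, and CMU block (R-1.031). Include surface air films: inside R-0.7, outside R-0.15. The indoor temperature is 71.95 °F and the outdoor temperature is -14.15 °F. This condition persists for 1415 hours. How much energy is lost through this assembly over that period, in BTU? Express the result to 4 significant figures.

0.7036/0.8463 = 0.83138
2.406/0.2717 = 8.8554
0.8865 × 4.325 = 3.8341
R_total = 0.7 + 0.83138 + 8.8554 + 3.8341 + 1.031 + 0.15 = 15.402 ft²·°F·h/BTU
Q = 2413 × (71.95 − (-14.15)) / 15.402 = 13489 BTU/h
E = 13489 × 1415 = 19087000 BTU

19090000 BTU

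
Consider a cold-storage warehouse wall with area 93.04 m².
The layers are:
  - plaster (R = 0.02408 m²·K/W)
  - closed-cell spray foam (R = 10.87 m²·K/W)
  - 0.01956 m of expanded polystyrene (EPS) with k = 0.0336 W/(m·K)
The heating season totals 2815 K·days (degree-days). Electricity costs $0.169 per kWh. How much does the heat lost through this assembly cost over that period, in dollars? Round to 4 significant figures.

92.57 dollars

0.01956/0.0336 = 0.58214
R_total = 0.02408 + 10.87 + 0.58214 = 11.476 m²·K/W
E = A × HDD × 24 / R / 1000 = 93.04 × 2815 × 24 / 11.476 / 1000 = 547.72 kWh
Cost = 547.72 × 0.169 = $92.565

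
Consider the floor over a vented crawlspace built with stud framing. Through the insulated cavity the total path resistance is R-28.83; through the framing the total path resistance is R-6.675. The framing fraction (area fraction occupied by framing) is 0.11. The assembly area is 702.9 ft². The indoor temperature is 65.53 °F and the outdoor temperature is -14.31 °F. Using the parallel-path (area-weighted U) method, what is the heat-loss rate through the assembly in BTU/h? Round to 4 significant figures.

2657 BTU/h

U_eff = 0.89/28.83 + 0.11/6.675 = 0.030871 + 0.016479 = 0.04735
R_eff = 1/U_eff = 21.119 ft²·°F·h/BTU
Q = 702.9 × (65.53 − (-14.31)) / 21.119 = 2657.3 BTU/h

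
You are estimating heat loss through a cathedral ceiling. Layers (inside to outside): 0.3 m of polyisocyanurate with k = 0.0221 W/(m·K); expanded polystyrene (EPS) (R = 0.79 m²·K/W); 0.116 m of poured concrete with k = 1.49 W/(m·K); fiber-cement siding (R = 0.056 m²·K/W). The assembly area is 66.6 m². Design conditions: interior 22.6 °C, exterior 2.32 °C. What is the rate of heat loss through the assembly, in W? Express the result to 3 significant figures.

93.2 W

0.3/0.0221 = 13.57
0.116/1.49 = 0.07785
R_total = 13.57 + 0.79 + 0.07785 + 0.056 = 14.5 m²·K/W
Q = A·ΔT/R = 66.6 × (22.6 − 2.32) / 14.5 = 93.16 W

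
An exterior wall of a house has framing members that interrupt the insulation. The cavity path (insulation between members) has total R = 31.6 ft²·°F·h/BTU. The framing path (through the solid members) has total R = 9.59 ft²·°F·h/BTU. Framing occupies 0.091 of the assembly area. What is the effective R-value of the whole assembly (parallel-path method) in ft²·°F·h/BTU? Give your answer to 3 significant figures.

U_eff = 0.909/31.6 + 0.091/9.59 = 0.02877 + 0.009489 = 0.03825
R_eff = 1/U_eff = 26.14 ft²·°F·h/BTU

26.1 ft²·°F·h/BTU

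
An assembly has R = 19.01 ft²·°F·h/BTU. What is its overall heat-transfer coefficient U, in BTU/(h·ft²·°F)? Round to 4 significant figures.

0.05260 BTU/(h·ft²·°F)

U = 1/R = 1/19.01 = 0.052604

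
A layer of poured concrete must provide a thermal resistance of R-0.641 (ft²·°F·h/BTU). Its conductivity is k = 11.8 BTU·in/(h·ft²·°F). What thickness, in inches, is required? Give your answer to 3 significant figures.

L = R × k = 0.641 × 11.8 = 7.564 in

7.56 in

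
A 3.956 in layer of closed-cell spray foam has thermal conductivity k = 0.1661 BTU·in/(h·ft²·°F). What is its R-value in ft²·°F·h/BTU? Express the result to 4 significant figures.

R = L/k = 3.956/0.1661 = 23.817 ft²·°F·h/BTU

23.82 ft²·°F·h/BTU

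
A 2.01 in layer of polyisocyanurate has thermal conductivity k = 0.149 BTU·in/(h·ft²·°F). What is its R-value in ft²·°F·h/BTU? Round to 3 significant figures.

13.5 ft²·°F·h/BTU

R = L/k = 2.01/0.149 = 13.49 ft²·°F·h/BTU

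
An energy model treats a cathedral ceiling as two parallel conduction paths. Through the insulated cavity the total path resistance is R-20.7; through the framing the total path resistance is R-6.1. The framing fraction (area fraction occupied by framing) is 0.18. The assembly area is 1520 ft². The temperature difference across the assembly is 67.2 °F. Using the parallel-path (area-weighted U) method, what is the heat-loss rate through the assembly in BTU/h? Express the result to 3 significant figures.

U_eff = 0.82/20.7 + 0.18/6.1 = 0.03961 + 0.02951 = 0.06912
R_eff = 1/U_eff = 14.47 ft²·°F·h/BTU
Q = 1520 × 67.2 / 14.47 = 7060 BTU/h

7060 BTU/h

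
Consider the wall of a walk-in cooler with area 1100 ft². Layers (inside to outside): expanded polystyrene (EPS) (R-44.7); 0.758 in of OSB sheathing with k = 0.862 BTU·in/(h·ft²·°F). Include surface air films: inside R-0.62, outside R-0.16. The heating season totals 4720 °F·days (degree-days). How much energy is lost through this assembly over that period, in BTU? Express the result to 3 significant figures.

2690000 BTU

0.758/0.862 = 0.8794
R_total = 0.62 + 44.7 + 0.8794 + 0.16 = 46.36 ft²·°F·h/BTU
E = A × HDD × 24 / R = 1100 × 4720 × 24 / 46.36 = 2688000 BTU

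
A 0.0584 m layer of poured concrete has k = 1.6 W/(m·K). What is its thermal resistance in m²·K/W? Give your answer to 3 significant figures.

0.0365 m²·K/W

R = L/k = 0.0584/1.6 = 0.0365 m²·K/W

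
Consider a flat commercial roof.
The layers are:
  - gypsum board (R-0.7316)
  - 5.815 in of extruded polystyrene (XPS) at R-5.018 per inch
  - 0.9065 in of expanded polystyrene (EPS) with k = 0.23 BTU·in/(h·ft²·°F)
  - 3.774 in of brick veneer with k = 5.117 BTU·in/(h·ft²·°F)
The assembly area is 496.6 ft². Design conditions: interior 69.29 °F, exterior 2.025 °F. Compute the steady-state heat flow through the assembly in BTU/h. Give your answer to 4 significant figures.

5.815 × 5.018 = 29.18
0.9065/0.23 = 3.9413
3.774/5.117 = 0.73754
R_total = 0.7316 + 29.18 + 3.9413 + 0.73754 = 34.59 ft²·°F·h/BTU
Q = A·ΔT/R = 496.6 × (69.29 − 2.025) / 34.59 = 965.7 BTU/h

965.7 BTU/h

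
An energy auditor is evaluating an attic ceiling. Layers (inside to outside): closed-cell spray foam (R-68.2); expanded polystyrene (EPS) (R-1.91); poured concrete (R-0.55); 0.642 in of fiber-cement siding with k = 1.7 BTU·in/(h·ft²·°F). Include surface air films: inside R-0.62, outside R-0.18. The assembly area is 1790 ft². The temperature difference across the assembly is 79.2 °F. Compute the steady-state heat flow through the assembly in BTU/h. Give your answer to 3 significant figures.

0.642/1.7 = 0.3776
R_total = 0.62 + 68.2 + 1.91 + 0.55 + 0.3776 + 0.18 = 71.84 ft²·°F·h/BTU
Q = A·ΔT/R = 1790 × 79.2 / 71.84 = 1973 BTU/h

1970 BTU/h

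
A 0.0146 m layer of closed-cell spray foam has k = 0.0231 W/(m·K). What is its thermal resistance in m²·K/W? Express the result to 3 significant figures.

0.632 m²·K/W

R = L/k = 0.0146/0.0231 = 0.632 m²·K/W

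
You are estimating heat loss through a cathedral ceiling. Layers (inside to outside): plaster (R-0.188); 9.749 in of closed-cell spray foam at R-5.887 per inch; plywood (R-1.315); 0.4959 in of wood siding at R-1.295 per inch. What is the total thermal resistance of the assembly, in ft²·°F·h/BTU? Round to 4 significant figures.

9.749 × 5.887 = 57.392
0.4959 × 1.295 = 0.64219
R_total = 0.188 + 57.392 + 1.315 + 0.64219 = 59.538 ft²·°F·h/BTU

59.54 ft²·°F·h/BTU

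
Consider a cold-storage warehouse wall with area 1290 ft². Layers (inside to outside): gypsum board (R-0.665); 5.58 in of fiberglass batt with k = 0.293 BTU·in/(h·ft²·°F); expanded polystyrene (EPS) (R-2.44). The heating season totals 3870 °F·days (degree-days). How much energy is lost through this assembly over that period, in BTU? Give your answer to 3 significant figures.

5.58/0.293 = 19.04
R_total = 0.665 + 19.04 + 2.44 = 22.15 ft²·°F·h/BTU
E = A × HDD × 24 / R = 1290 × 3870 × 24 / 22.15 = 5409000 BTU

5410000 BTU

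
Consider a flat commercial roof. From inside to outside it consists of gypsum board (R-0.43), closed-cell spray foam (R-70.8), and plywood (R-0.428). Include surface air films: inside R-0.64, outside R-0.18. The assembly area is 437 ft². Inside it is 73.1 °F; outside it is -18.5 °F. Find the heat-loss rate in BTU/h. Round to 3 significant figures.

R_total = 0.64 + 0.43 + 70.8 + 0.428 + 0.18 = 72.48 ft²·°F·h/BTU
Q = A·ΔT/R = 437 × (73.1 − (-18.5)) / 72.48 = 552.3 BTU/h

552 BTU/h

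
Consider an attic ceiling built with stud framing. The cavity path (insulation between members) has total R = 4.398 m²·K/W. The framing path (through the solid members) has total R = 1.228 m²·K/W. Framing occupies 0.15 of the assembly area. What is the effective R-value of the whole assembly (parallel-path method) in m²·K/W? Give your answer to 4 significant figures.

3.170 m²·K/W

U_eff = 0.85/4.398 + 0.15/1.228 = 0.19327 + 0.12215 = 0.31542
R_eff = 1/U_eff = 3.1704 m²·K/W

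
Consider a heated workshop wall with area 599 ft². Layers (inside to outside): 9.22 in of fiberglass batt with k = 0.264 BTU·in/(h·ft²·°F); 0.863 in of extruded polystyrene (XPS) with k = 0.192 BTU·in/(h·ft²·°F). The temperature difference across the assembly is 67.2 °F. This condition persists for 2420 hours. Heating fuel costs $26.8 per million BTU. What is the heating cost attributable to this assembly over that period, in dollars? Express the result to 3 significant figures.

9.22/0.264 = 34.92
0.863/0.192 = 4.495
R_total = 34.92 + 4.495 = 39.42 ft²·°F·h/BTU
Q = 599 × 67.2 / 39.42 = 1021 BTU/h
E = 1021 × 2420 = 2471000 BTU
Cost = 2471000/10⁶ × 26.8 = $66.23

66.2 dollars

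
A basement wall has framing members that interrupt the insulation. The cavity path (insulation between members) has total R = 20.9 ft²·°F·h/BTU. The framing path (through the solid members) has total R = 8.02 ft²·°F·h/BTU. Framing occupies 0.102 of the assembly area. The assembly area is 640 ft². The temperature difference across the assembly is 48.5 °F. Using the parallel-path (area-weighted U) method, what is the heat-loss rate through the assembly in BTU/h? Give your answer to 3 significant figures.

1730 BTU/h

U_eff = 0.898/20.9 + 0.102/8.02 = 0.04297 + 0.01272 = 0.05568
R_eff = 1/U_eff = 17.96 ft²·°F·h/BTU
Q = 640 × 48.5 / 17.96 = 1728 BTU/h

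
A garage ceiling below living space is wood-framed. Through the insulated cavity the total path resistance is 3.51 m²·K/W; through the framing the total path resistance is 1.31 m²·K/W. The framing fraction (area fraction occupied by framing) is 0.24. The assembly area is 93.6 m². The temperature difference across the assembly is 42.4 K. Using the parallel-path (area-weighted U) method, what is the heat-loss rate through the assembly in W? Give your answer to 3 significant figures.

1590 W

U_eff = 0.76/3.51 + 0.24/1.31 = 0.2165 + 0.1832 = 0.3997
R_eff = 1/U_eff = 2.502 m²·K/W
Q = 93.6 × 42.4 / 2.502 = 1586 W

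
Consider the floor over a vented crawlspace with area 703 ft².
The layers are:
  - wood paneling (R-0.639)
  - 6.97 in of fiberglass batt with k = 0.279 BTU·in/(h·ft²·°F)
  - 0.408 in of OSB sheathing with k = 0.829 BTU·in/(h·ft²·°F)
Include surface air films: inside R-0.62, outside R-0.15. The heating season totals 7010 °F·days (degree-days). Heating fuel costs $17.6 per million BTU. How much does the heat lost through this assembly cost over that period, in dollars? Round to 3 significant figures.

6.97/0.279 = 24.98
0.408/0.829 = 0.4922
R_total = 0.62 + 0.639 + 24.98 + 0.4922 + 0.15 = 26.88 ft²·°F·h/BTU
E = A × HDD × 24 / R = 703 × 7010 × 24 / 26.88 = 4399000 BTU
Cost = 4399000/10⁶ × 17.6 = $77.43

77.4 dollars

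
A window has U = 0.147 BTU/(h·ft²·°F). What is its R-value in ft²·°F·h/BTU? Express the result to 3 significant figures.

6.80 ft²·°F·h/BTU

R = 1/U = 1/0.147 = 6.803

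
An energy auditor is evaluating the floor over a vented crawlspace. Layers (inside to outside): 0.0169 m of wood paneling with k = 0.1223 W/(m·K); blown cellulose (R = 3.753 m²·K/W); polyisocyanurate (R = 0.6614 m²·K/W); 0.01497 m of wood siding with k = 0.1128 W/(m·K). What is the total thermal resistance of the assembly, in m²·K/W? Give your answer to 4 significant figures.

0.0169/0.1223 = 0.13818
0.01497/0.1128 = 0.13271
R_total = 0.13818 + 3.753 + 0.6614 + 0.13271 = 4.6853 m²·K/W

4.685 m²·K/W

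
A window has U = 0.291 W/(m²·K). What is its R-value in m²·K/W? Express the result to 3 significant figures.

3.44 m²·K/W

R = 1/U = 1/0.291 = 3.436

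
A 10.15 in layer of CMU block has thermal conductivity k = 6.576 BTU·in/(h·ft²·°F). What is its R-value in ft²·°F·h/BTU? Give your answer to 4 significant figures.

1.543 ft²·°F·h/BTU

R = L/k = 10.15/6.576 = 1.5435 ft²·°F·h/BTU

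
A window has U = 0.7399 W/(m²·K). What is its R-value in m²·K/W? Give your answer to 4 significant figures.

1.352 m²·K/W

R = 1/U = 1/0.7399 = 1.3515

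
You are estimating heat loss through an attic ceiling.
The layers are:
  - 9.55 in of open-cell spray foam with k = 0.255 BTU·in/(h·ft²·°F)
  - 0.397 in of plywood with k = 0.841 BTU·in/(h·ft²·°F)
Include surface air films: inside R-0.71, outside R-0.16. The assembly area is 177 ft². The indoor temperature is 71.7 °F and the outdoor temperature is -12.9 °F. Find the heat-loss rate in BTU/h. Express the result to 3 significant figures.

386 BTU/h

9.55/0.255 = 37.45
0.397/0.841 = 0.4721
R_total = 0.71 + 37.45 + 0.4721 + 0.16 = 38.79 ft²·°F·h/BTU
Q = A·ΔT/R = 177 × (71.7 − (-12.9)) / 38.79 = 386 BTU/h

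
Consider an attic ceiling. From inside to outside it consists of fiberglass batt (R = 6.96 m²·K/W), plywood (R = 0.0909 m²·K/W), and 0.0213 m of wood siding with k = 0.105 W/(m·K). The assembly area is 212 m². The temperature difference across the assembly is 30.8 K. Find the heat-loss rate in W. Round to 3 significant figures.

0.0213/0.105 = 0.2029
R_total = 6.96 + 0.0909 + 0.2029 = 7.254 m²·K/W
Q = A·ΔT/R = 212 × 30.8 / 7.254 = 900.2 W

900 W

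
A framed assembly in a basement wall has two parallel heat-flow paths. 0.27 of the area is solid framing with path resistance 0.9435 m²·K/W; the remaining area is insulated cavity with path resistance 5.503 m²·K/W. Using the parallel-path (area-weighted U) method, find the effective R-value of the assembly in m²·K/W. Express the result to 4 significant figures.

2.388 m²·K/W

U_eff = 0.73/5.503 + 0.27/0.9435 = 0.13265 + 0.28617 = 0.41882
R_eff = 1/U_eff = 2.3876 m²·K/W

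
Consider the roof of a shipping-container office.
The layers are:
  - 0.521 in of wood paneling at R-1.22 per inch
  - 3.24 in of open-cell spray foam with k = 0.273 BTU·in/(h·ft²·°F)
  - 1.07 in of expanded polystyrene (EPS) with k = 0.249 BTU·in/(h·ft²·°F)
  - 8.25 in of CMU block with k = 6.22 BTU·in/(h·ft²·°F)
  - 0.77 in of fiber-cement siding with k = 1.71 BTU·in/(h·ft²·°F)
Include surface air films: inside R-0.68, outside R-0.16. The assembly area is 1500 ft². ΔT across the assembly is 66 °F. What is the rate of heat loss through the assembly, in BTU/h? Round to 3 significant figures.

5100 BTU/h

0.521 × 1.22 = 0.6356
3.24/0.273 = 11.87
1.07/0.249 = 4.297
8.25/6.22 = 1.326
0.77/1.71 = 0.4503
R_total = 0.68 + 0.6356 + 11.87 + 4.297 + 1.326 + 0.4503 + 0.16 = 19.42 ft²·°F·h/BTU
Q = A·ΔT/R = 1500 × 66 / 19.42 = 5098 BTU/h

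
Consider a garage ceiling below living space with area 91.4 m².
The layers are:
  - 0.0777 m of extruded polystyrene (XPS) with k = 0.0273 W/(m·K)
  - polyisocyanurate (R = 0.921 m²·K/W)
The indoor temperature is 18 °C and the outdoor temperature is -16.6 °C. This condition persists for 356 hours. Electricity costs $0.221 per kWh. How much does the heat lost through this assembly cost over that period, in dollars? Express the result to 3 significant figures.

0.0777/0.0273 = 2.846
R_total = 2.846 + 0.921 = 3.767 m²·K/W
Q = 91.4 × (18 − (-16.6)) / 3.767 = 839.5 W
E = 839.5 W × 356 h / 1000 = 298.9 kWh
Cost = 298.9 × 0.221 = $66.05

66.0 dollars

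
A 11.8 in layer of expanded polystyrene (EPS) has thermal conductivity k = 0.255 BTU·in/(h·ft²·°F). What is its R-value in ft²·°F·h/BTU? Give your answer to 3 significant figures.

R = L/k = 11.8/0.255 = 46.27 ft²·°F·h/BTU

46.3 ft²·°F·h/BTU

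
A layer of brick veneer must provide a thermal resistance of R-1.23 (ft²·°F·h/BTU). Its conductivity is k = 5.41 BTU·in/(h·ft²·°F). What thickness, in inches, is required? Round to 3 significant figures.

L = R × k = 1.23 × 5.41 = 6.654 in

6.65 in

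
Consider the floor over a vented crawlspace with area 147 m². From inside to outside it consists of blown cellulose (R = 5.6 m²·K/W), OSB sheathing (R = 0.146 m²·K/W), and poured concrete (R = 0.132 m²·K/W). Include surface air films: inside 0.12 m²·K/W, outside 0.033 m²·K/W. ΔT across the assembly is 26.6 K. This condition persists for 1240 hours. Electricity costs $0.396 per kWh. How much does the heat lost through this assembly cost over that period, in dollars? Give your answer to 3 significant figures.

R_total = 0.12 + 5.6 + 0.146 + 0.132 + 0.033 = 6.031 m²·K/W
Q = 147 × 26.6 / 6.031 = 648.4 W
E = 648.4 W × 1240 h / 1000 = 804 kWh
Cost = 804 × 0.396 = $318.4

318 dollars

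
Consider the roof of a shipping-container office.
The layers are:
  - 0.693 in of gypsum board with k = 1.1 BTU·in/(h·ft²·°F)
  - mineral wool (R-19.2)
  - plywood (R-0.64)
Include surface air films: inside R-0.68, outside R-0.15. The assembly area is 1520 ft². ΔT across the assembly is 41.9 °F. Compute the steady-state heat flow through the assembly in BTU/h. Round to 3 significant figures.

0.693/1.1 = 0.63
R_total = 0.68 + 0.63 + 19.2 + 0.64 + 0.15 = 21.3 ft²·°F·h/BTU
Q = A·ΔT/R = 1520 × 41.9 / 21.3 = 2990 BTU/h

2990 BTU/h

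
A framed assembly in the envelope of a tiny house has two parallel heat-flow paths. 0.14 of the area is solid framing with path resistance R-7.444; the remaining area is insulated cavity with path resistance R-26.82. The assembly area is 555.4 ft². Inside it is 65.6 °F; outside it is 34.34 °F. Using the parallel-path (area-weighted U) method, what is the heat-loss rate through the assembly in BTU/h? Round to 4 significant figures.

U_eff = 0.86/26.82 + 0.14/7.444 = 0.032066 + 0.018807 = 0.050873
R_eff = 1/U_eff = 19.657 ft²·°F·h/BTU
Q = 555.4 × (65.6 − 34.34) / 19.657 = 883.24 BTU/h

883.2 BTU/h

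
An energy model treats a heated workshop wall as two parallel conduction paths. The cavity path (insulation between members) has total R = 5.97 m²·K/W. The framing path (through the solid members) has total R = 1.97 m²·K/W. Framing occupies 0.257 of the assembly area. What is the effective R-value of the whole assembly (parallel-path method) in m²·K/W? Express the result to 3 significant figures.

U_eff = 0.743/5.97 + 0.257/1.97 = 0.1245 + 0.1305 = 0.2549
R_eff = 1/U_eff = 3.923 m²·K/W

3.92 m²·K/W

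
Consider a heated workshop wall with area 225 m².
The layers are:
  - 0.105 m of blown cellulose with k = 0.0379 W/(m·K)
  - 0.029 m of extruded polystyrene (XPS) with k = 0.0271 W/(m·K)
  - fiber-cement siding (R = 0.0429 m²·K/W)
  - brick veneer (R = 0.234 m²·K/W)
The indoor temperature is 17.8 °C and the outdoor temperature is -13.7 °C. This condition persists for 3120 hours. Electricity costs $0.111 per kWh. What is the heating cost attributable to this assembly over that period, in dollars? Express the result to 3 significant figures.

596 dollars

0.105/0.0379 = 2.77
0.029/0.0271 = 1.07
R_total = 2.77 + 1.07 + 0.0429 + 0.234 = 4.117 m²·K/W
Q = 225 × (17.8 − (-13.7)) / 4.117 = 1721 W
E = 1721 W × 3120 h / 1000 = 5371 kWh
Cost = 5371 × 0.111 = $596.1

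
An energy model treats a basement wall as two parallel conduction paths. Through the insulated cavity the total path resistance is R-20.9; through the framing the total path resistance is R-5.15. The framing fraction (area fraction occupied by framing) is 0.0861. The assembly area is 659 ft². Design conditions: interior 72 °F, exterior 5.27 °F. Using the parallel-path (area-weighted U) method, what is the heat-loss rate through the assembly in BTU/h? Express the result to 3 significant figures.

2660 BTU/h

U_eff = 0.9139/20.9 + 0.0861/5.15 = 0.04373 + 0.01672 = 0.06045
R_eff = 1/U_eff = 16.54 ft²·°F·h/BTU
Q = 659 × (72 − 5.27) / 16.54 = 2658 BTU/h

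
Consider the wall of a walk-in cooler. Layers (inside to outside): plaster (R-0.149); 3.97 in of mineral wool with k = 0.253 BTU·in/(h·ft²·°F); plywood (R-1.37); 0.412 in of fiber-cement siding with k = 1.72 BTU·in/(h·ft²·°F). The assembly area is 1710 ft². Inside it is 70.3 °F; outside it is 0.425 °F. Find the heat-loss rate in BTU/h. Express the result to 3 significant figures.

3.97/0.253 = 15.69
0.412/1.72 = 0.2395
R_total = 0.149 + 15.69 + 1.37 + 0.2395 = 17.45 ft²·°F·h/BTU
Q = A·ΔT/R = 1710 × (70.3 − 0.425) / 17.45 = 6847 BTU/h

6850 BTU/h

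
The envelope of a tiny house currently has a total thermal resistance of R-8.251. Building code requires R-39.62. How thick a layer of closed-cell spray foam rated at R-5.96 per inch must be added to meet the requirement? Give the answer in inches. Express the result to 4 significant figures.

ΔR = 39.62 − 8.251 = 31.369 ft²·°F·h/BTU
L = ΔR / (R/in) = 31.369/5.96 = 5.2633 in

5.263 in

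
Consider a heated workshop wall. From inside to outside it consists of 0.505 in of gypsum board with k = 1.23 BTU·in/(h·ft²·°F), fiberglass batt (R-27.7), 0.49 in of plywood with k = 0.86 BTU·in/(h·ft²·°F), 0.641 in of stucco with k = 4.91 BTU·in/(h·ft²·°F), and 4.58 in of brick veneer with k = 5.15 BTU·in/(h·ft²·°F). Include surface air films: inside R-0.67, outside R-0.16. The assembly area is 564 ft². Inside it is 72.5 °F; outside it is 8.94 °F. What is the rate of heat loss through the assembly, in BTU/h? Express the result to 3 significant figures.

0.505/1.23 = 0.4106
0.49/0.86 = 0.5698
0.641/4.91 = 0.1305
4.58/5.15 = 0.8893
R_total = 0.67 + 0.4106 + 27.7 + 0.5698 + 0.1305 + 0.8893 + 0.16 = 30.53 ft²·°F·h/BTU
Q = A·ΔT/R = 564 × (72.5 − 8.94) / 30.53 = 1174 BTU/h

1170 BTU/h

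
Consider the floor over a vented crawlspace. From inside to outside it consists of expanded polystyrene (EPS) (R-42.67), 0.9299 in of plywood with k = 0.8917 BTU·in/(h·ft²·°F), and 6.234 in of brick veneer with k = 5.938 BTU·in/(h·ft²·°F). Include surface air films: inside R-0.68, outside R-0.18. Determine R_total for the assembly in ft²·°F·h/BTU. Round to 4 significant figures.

0.9299/0.8917 = 1.0428
6.234/5.938 = 1.0498
R_total = 0.68 + 42.67 + 1.0428 + 1.0498 + 0.18 = 45.623 ft²·°F·h/BTU

45.62 ft²·°F·h/BTU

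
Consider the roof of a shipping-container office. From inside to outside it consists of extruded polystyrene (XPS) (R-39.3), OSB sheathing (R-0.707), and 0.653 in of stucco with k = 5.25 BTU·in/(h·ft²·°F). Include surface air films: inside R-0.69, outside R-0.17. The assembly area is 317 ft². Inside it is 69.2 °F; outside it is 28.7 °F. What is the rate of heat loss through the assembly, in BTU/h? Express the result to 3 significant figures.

313 BTU/h

0.653/5.25 = 0.1244
R_total = 0.69 + 39.3 + 0.707 + 0.1244 + 0.17 = 40.99 ft²·°F·h/BTU
Q = A·ΔT/R = 317 × (69.2 − 28.7) / 40.99 = 313.2 BTU/h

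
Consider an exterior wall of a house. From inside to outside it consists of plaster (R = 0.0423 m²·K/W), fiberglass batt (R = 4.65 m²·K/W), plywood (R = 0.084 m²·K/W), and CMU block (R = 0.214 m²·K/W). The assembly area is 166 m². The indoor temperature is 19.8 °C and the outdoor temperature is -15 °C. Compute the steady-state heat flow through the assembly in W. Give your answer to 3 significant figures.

1160 W

R_total = 0.0423 + 4.65 + 0.084 + 0.214 = 4.99 m²·K/W
Q = A·ΔT/R = 166 × (19.8 − (-15)) / 4.99 = 1158 W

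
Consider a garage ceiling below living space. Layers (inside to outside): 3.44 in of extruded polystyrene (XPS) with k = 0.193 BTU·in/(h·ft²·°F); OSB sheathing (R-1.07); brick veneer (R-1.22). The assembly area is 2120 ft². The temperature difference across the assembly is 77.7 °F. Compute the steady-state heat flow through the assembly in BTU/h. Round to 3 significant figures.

3.44/0.193 = 17.82
R_total = 17.82 + 1.07 + 1.22 = 20.11 ft²·°F·h/BTU
Q = A·ΔT/R = 2120 × 77.7 / 20.11 = 8190 BTU/h

8190 BTU/h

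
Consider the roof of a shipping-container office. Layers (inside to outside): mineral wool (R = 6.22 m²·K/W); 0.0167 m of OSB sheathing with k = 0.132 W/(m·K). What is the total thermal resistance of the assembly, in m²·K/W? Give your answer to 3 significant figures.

0.0167/0.132 = 0.1265
R_total = 6.22 + 0.1265 = 6.347 m²·K/W

6.35 m²·K/W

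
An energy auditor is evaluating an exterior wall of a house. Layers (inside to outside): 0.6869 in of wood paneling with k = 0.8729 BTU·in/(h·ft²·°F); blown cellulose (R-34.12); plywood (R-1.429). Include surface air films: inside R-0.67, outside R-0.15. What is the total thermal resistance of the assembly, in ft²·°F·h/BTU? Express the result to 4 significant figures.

0.6869/0.8729 = 0.78692
R_total = 0.67 + 0.78692 + 34.12 + 1.429 + 0.15 = 37.156 ft²·°F·h/BTU

37.16 ft²·°F·h/BTU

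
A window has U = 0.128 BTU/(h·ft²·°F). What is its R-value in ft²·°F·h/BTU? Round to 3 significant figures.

R = 1/U = 1/0.128 = 7.812

7.81 ft²·°F·h/BTU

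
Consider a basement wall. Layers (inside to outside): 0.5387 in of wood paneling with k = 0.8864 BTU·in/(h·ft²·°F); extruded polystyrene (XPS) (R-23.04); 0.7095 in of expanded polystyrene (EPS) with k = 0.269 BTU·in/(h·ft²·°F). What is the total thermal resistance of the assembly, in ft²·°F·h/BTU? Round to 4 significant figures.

0.5387/0.8864 = 0.60774
0.7095/0.269 = 2.6375
R_total = 0.60774 + 23.04 + 2.6375 = 26.285 ft²·°F·h/BTU

26.29 ft²·°F·h/BTU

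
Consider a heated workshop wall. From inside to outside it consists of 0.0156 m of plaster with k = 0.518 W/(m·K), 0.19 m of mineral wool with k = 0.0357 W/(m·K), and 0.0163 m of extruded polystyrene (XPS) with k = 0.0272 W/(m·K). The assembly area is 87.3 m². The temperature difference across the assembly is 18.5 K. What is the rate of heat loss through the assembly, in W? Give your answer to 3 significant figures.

0.0156/0.518 = 0.03012
0.19/0.0357 = 5.322
0.0163/0.0272 = 0.5993
R_total = 0.03012 + 5.322 + 0.5993 = 5.952 m²·K/W
Q = A·ΔT/R = 87.3 × 18.5 / 5.952 = 271.4 W

271 W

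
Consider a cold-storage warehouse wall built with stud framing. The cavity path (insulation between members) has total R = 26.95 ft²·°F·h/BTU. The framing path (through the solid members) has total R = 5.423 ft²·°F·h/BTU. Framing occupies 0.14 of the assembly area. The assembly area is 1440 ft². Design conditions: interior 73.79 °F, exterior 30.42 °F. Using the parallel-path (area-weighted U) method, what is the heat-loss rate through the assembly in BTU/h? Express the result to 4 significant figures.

3605 BTU/h

U_eff = 0.86/26.95 + 0.14/5.423 = 0.031911 + 0.025816 = 0.057727
R_eff = 1/U_eff = 17.323 ft²·°F·h/BTU
Q = 1440 × (73.79 − 30.42) / 17.323 = 3605.2 BTU/h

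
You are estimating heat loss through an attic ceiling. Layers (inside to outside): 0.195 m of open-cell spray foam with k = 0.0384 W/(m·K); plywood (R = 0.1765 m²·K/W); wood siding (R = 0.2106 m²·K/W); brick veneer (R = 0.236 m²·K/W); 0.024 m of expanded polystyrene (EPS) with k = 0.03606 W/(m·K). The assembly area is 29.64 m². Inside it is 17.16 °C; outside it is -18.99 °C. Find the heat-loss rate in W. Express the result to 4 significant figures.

168.3 W

0.195/0.0384 = 5.0781
0.024/0.03606 = 0.66556
R_total = 5.0781 + 0.1765 + 0.2106 + 0.236 + 0.66556 = 6.3668 m²·K/W
Q = A·ΔT/R = 29.64 × (17.16 − (-18.99)) / 6.3668 = 168.29 W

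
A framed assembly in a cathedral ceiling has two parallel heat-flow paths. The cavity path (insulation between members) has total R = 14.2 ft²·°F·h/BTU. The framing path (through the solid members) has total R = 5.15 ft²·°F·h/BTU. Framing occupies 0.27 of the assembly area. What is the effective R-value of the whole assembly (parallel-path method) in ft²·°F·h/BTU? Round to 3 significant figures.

U_eff = 0.73/14.2 + 0.27/5.15 = 0.05141 + 0.05243 = 0.1038
R_eff = 1/U_eff = 9.631 ft²·°F·h/BTU

9.63 ft²·°F·h/BTU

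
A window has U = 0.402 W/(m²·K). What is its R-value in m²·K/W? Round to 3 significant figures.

2.49 m²·K/W

R = 1/U = 1/0.402 = 2.488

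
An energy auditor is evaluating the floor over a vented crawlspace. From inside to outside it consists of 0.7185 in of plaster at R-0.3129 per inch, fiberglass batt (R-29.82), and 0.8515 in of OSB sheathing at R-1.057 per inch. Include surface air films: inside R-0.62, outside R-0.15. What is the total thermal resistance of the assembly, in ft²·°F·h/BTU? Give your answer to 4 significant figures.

0.7185 × 0.3129 = 0.22482
0.8515 × 1.057 = 0.90004
R_total = 0.62 + 0.22482 + 29.82 + 0.90004 + 0.15 = 31.715 ft²·°F·h/BTU

31.71 ft²·°F·h/BTU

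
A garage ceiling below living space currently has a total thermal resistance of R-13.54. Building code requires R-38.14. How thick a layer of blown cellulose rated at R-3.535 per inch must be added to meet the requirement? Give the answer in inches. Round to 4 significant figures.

6.959 in

ΔR = 38.14 − 13.54 = 24.6 ft²·°F·h/BTU
L = ΔR / (R/in) = 24.6/3.535 = 6.959 in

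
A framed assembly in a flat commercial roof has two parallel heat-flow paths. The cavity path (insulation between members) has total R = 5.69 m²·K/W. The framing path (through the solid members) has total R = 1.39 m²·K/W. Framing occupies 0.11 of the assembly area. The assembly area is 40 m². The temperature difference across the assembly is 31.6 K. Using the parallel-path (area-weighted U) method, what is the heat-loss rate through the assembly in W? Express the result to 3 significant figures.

U_eff = 0.89/5.69 + 0.11/1.39 = 0.1564 + 0.07914 = 0.2356
R_eff = 1/U_eff = 4.245 m²·K/W
Q = 40 × 31.6 / 4.245 = 297.7 W

298 W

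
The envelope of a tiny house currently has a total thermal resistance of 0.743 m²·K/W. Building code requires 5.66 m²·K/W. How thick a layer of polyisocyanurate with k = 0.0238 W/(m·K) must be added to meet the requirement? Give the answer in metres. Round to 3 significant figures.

0.117 m

ΔR = 5.66 − 0.743 = 4.917 m²·K/W
L = ΔR × k = 4.917 × 0.0238 = 0.117 m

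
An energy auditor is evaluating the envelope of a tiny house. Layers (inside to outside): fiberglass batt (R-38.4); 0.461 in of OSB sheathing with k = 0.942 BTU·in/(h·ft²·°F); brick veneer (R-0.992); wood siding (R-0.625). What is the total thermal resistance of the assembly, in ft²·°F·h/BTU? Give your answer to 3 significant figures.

40.5 ft²·°F·h/BTU

0.461/0.942 = 0.4894
R_total = 38.4 + 0.4894 + 0.992 + 0.625 = 40.51 ft²·°F·h/BTU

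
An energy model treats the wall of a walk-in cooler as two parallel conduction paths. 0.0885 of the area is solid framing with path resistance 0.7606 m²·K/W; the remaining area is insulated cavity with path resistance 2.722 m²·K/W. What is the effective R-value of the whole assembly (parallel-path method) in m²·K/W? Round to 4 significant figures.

2.216 m²·K/W

U_eff = 0.9115/2.722 + 0.0885/0.7606 = 0.33486 + 0.11636 = 0.45122
R_eff = 1/U_eff = 2.2162 m²·K/W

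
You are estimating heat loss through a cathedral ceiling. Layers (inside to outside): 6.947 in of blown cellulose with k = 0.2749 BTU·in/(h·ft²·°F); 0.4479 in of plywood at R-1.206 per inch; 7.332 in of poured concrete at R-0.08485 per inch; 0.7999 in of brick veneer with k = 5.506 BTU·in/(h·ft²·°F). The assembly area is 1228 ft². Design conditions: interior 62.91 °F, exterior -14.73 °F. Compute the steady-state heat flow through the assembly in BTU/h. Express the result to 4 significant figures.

3587 BTU/h

6.947/0.2749 = 25.271
0.4479 × 1.206 = 0.54017
7.332 × 0.08485 = 0.62212
0.7999/5.506 = 0.14528
R_total = 25.271 + 0.54017 + 0.62212 + 0.14528 = 26.579 ft²·°F·h/BTU
Q = A·ΔT/R = 1228 × (62.91 − (-14.73)) / 26.579 = 3587.2 BTU/h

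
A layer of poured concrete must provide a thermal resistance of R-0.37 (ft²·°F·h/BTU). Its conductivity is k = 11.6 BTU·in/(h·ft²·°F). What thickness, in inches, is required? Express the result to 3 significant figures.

4.29 in

L = R × k = 0.37 × 11.6 = 4.292 in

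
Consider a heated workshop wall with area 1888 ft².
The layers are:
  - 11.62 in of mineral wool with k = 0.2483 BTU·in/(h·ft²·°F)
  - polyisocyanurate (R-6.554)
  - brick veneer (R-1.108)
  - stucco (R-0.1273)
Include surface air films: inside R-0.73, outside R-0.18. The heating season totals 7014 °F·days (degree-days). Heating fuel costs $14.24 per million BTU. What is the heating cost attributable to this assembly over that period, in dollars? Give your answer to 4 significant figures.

11.62/0.2483 = 46.798
R_total = 0.73 + 46.798 + 6.554 + 1.108 + 0.1273 + 0.18 = 55.498 ft²·°F·h/BTU
E = A × HDD × 24 / R = 1888 × 7014 × 24 / 55.498 = 5726700 BTU
Cost = 5726700/10⁶ × 14.24 = $81.548

81.55 dollars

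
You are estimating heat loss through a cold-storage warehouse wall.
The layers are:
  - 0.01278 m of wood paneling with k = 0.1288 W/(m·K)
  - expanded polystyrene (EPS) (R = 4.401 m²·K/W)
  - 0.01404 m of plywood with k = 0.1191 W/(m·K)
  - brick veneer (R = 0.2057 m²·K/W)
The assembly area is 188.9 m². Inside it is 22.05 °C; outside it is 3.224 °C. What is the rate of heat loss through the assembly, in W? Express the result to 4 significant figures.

737.2 W

0.01278/0.1288 = 0.099224
0.01404/0.1191 = 0.11788
R_total = 0.099224 + 4.401 + 0.11788 + 0.2057 = 4.8238 m²·K/W
Q = A·ΔT/R = 188.9 × (22.05 − 3.224) / 4.8238 = 737.22 W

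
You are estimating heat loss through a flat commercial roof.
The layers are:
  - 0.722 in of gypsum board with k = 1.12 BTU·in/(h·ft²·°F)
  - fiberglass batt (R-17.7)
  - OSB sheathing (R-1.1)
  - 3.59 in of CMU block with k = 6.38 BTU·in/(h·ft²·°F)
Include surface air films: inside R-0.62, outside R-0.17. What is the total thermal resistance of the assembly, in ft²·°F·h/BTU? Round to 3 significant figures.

20.8 ft²·°F·h/BTU

0.722/1.12 = 0.6446
3.59/6.38 = 0.5627
R_total = 0.62 + 0.6446 + 17.7 + 1.1 + 0.5627 + 0.17 = 20.8 ft²·°F·h/BTU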